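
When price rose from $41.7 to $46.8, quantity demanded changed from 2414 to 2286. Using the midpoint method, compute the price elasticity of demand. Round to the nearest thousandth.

-0.473

%Δq = (2286 − 2414)/[(2414 + 2286)/2] = -128/2350 ≈ -0.0545.
%ΔP = (46.8 − 41.7)/[(41.7 + 46.8)/2] = 5.1/44.25 ≈ 0.1153.
Arc elasticity E = %Δq/%ΔP ≈ -0.0545/0.1153 ≈ -0.473.
|E| < 1: demand is inelastic over this range.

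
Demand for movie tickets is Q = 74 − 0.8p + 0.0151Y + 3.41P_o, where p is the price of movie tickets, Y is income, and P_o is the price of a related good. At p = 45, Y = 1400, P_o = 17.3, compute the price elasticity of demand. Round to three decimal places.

-0.305

Substituting, Q = 74 − 0.8(45) + 0.0151(1400) + 3.41(17.3) = 74 − 36 + 21.14 + 58.993 = 118.133.
∂Q/∂p = −0.8, so E_p = (−0.8)·(45/118.133) ≈ -0.305.
|E_p| < 1: demand is inelastic.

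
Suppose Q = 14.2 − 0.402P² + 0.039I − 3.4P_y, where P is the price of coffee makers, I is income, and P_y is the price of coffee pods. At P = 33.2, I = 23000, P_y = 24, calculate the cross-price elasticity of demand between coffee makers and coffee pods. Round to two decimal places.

-0.21

Evaluating quantity at (P, I, P_y) gives Q = 14.2 − 0.402(33.2)² + 0.039(23000) − 3.4(24) = 14.2 − 443.1005 + 897 − 81.6 = 386.4995.
∂Q/∂P_y = −3.4, so E_xy = -3.4·(24/386.4995) ≈ -0.21.
E_xy < 0: the goods are complements.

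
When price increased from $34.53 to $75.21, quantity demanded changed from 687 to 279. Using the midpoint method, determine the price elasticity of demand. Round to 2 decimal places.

-1.14

%Δq = (279 − 687)/[(687 + 279)/2] = -408/483 ≈ -0.8447.
%Δp = (75.21 − 34.53)/[(34.53 + 75.21)/2] = 40.68/54.87 ≈ 0.7414.
Arc elasticity E = %Δq/%Δp ≈ -0.8447/0.7414 ≈ -1.14.
|E| > 1: demand is elastic over this range.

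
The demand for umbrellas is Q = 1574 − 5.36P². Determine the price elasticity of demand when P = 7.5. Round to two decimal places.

At P = 7.5, Q = 1272.5.
dQ/dP = −2·5.36·P = −80.4.
Point elasticity E = (dQ/dP)·(P/Q) = -80.4 × 7.5/1272.5 ≈ -0.47.
|E| < 1, so demand is inelastic at this price.

-0.47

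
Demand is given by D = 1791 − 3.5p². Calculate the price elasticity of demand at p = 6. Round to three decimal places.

-0.151

At p = 6, D = 1665.
dD/dp = −2·3.5·p = −42.
Point elasticity E = (dD/dp)·(p/D) = -42 × 6/1665 ≈ -0.151.
|E| < 1, so demand is inelastic at this price.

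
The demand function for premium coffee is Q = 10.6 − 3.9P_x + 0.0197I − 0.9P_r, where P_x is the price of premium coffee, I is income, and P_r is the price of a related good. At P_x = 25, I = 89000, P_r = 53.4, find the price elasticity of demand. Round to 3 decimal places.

Evaluating quantity at (P_x, I, P_r) gives Q = 10.6 − 3.9(25) + 0.0197(89000) − 0.9(53.4) = 10.6 − 97.5 + 1753.3 − 48.06 = 1618.34.
∂Q/∂P_x = −3.9, so E_p = (−3.9)·(25/1618.34) ≈ -0.060.
|E_p| < 1: demand is inelastic.

-0.060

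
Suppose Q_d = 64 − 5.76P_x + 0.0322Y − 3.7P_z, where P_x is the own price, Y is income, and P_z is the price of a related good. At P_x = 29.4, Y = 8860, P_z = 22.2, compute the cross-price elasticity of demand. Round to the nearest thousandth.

-0.840

At the given point, Q_d = 64 − 5.76(29.4) + 0.0322(8860) − 3.7(22.2) = 64 − 169.344 + 285.292 − 82.14 = 97.808.
∂Q_d/∂P_z = −3.7, so E_xy = -3.7·(22.2/97.808) ≈ -0.840.
E_xy < 0: the goods are complements.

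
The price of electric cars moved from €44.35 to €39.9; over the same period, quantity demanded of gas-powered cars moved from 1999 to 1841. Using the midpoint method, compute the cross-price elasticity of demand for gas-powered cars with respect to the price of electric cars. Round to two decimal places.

%ΔQ_x = (1841 − 1999)/[(1999+1841)/2] = -158/1920 ≈ -0.0823.
%ΔP_y = (39.9 − 44.35)/[(44.35+39.9)/2] ≈ -0.1056.
E_xy = -0.0823/-0.1056 ≈ 0.78.
E_xy > 0, so gas-powered cars and electric cars are substitutes.

0.78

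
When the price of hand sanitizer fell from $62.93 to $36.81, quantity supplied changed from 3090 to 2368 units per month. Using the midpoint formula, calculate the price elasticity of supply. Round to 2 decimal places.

%ΔQ = (2368 − 3090)/[(3090 + 2368)/2] = -722/2729 ≈ -0.2646.
%Δp = (36.81 − 62.93)/[(62.93 + 36.81)/2] = -26.12/49.87 ≈ -0.5238.
Arc elasticity E = %ΔQ/%Δp ≈ -0.2646/-0.5238 ≈ 0.51.
|E| < 1: supply is inelastic over this range.

0.51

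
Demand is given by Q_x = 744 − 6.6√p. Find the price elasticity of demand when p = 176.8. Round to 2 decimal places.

-0.07

At p = 176.8, Q_x = 656.2423.
dQ_x/dp = −6.6/(2√p) = −6.6/(2·13.2966).
Point elasticity E = (dQ_x/dp)·(p/Q_x) = -0.2482 × 176.8/656.2423 ≈ -0.07.
|E| < 1, so demand is inelastic at this price.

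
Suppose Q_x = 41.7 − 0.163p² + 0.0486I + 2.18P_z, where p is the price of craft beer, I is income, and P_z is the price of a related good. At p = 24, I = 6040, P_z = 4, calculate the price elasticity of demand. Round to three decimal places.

-0.751

Substituting, Q_x = 41.7 − 0.163(24)² + 0.0486(6040) + 2.18(4) = 41.7 − 93.888 + 293.544 + 8.72 = 250.076.
∂Q_x/∂p = −2·0.163·p = -7.824, so E_p = -7.824·(24/250.076) ≈ -0.751.
|E_p| < 1: demand is inelastic.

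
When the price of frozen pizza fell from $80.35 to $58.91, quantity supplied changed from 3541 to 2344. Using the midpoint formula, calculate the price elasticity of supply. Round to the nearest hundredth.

%Δq = (2344 − 3541)/[(3541 + 2344)/2] = -1197/2942.5 ≈ -0.4068.
%ΔP = (58.91 − 80.35)/[(80.35 + 58.91)/2] = -21.44/69.63 ≈ -0.3079.
Arc elasticity E = %Δq/%ΔP ≈ -0.4068/-0.3079 ≈ 1.32.
|E| > 1: supply is elastic over this range.

1.32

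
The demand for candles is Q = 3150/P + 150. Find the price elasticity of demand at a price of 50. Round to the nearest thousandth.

-0.296

At P = 50, Q = 213.
dQ/dP = −3150/P² = −1.26.
Point elasticity E = (dQ/dP)·(P/Q) = -1.26 × 50/213 ≈ -0.296.
|E| < 1, so demand is inelastic at this price.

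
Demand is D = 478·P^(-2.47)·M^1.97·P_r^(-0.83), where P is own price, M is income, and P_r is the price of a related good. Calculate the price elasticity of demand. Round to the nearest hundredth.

For a Cobb–Douglas (constant-elasticity) form D = A·P^α·…, the elasticity with respect to P equals the exponent α at every point.
Here the exponent on P is -2.47, so the price elasticity of demand is -2.47.

-2.47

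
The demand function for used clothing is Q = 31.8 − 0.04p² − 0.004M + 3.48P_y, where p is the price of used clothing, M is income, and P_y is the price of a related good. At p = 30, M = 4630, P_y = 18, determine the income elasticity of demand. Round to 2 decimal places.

First evaluate Q: 31.8 − 0.04(30)² − 0.004(4630) + 3.48(18) = 31.8 − 36 − 18.52 + 62.64 = 39.92.
∂Q/∂M = −0.004, so E_I = -0.004·(4630/39.92) ≈ -0.46.
E_I < 0: inferior good.

-0.46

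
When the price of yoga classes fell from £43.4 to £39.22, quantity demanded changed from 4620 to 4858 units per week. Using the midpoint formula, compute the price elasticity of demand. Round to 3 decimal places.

-0.496

%Δq = (4858 − 4620)/[(4620 + 4858)/2] = 238/4739 ≈ 0.0502.
%Δp = (39.22 − 43.4)/[(43.4 + 39.22)/2] = -4.18/41.31 ≈ -0.1012.
Arc elasticity E = %Δq/%Δp ≈ 0.0502/-0.1012 ≈ -0.496.
|E| < 1: demand is inelastic over this range.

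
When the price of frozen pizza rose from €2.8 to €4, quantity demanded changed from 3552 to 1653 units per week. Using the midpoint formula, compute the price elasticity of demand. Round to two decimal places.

-2.07

%Δq = (1653 − 3552)/[(3552 + 1653)/2] = -1899/2602.5 ≈ -0.7297.
%Δp = (4 − 2.8)/[(2.8 + 4)/2] = 1.2/3.4 ≈ 0.3529.
Arc elasticity E = %Δq/%Δp ≈ -0.7297/0.3529 ≈ -2.07.
|E| > 1: demand is elastic over this range.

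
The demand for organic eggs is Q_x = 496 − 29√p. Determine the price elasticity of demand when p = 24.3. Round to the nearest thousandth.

At p = 24.3, Q_x = 353.0444.
dQ_x/dp = −29/(2√p) = −29/(2·4.9295).
Point elasticity E = (dQ_x/dp)·(p/Q_x) = -2.9415 × 24.3/353.0444 ≈ -0.202.
|E| < 1, so demand is inelastic at this price.

-0.202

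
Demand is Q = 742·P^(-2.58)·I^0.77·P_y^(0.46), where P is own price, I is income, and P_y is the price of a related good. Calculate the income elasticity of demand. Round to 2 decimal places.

For a Cobb–Douglas (constant-elasticity) form Q = A·I^α·…, the elasticity with respect to I equals the exponent α at every point.
Here the exponent on I is 0.77, so the income elasticity of demand is 0.77.

0.77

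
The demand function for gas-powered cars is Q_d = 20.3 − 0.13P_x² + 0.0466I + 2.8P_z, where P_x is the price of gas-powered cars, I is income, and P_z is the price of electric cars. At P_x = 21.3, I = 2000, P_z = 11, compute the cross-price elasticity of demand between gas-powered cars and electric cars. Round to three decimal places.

Substituting, Q_d = 20.3 − 0.13(21.3)² + 0.0466(2000) + 2.8(11) = 20.3 − 58.9797 + 93.2 + 30.8 = 85.3203.
∂Q_d/∂P_z = +2.8, so E_xy = 2.8·(11/85.3203) ≈ 0.361.
E_xy > 0: the goods are substitutes.

0.361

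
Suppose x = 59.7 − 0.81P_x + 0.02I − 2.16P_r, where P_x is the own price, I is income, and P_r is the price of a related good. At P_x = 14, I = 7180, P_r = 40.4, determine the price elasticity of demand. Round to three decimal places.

-0.108

x = 59.7 − 0.81(14) + 0.02(7180) − 2.16(40.4) = 59.7 − 11.34 + 143.6 − 87.264 = 104.696.
∂x/∂P_x = −0.81, so E_p = (−0.81)·(14/104.696) ≈ -0.108.
|E_p| < 1: demand is inelastic.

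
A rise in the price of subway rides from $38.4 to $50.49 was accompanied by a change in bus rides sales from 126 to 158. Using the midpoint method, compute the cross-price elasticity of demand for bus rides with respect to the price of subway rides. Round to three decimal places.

0.828

%ΔQ_x = (158 − 126)/[(126+158)/2] = 32/142 ≈ 0.2254.
%ΔP_y = (50.49 − 38.4)/[(38.4+50.49)/2] ≈ 0.2720.
E_xy = 0.2254/0.2720 ≈ 0.828.
E_xy > 0, so bus rides and subway rides are substitutes.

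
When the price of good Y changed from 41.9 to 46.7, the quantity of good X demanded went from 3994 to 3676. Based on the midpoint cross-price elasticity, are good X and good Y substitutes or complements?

%ΔQ_x = (3676 − 3994)/[(3994+3676)/2] = -318/3835 ≈ -0.0829.
%ΔP_y = (46.7 − 41.9)/[(41.9+46.7)/2] ≈ 0.1084.
E_xy = -0.0829/0.1084 ≈ -0.765.
E_xy < 0, so the goods are complements.

complements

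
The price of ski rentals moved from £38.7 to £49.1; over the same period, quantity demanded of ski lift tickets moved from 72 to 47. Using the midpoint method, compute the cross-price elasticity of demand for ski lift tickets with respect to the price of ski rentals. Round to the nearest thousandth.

-1.774

%ΔQ_x = (47 − 72)/[(72+47)/2] = -25/59.5 ≈ -0.4202.
%ΔP_y = (49.1 − 38.7)/[(38.7+49.1)/2] ≈ 0.2369.
E_xy = -0.4202/0.2369 ≈ -1.774.
E_xy < 0, so ski lift tickets and ski rentals are complements.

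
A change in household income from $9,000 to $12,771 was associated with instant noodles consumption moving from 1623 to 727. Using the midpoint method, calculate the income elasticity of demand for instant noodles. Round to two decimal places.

%ΔQ = (727 − 1623)/[(1623+727)/2] = -896/1175 ≈ -0.7626.
%ΔI = (12,771 − 9,000)/[(9,000+12,771)/2] = 3771/10885.5 ≈ 0.3464.
E_I = %ΔQ/%ΔI ≈ -2.20.
E_I < 0: inferior good.

-2.20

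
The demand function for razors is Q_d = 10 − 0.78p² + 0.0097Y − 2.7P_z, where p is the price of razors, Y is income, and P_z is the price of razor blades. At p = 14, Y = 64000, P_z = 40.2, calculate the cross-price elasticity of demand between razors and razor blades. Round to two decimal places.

-0.29

Substituting, Q_d = 10 − 0.78(14)² + 0.0097(64000) − 2.7(40.2) = 10 − 152.88 + 620.8 − 108.54 = 369.38.
∂Q_d/∂P_z = −2.7, so E_xy = -2.7·(40.2/369.38) ≈ -0.29.
E_xy < 0: the goods are complements.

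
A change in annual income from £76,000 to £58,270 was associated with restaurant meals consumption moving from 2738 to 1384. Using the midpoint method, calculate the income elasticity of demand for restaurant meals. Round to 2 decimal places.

2.49

%ΔQ = (1384 − 2738)/[(2738+1384)/2] = -1354/2061 ≈ -0.6570.
%ΔY = (58,270 − 76,000)/[(76,000+58,270)/2] = -17730/67135 ≈ -0.2641.
E_I = %ΔQ/%ΔY ≈ 2.49.
E_I > 1: normal good (luxury).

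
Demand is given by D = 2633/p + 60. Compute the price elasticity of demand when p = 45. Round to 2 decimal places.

-0.49

At p = 45, D = 118.5111.
dD/dp = −2633/p² = −1.3002.
Point elasticity E = (dD/dp)·(p/D) = -1.3002 × 45/118.5111 ≈ -0.49.
|E| < 1, so demand is inelastic at this price.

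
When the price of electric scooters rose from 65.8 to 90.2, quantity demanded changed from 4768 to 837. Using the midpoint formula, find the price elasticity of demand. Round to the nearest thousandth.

%ΔQ = (837 − 4768)/[(4768 + 837)/2] = -3931/2802.5 ≈ -1.4027.
%Δp = (90.2 − 65.8)/[(65.8 + 90.2)/2] = 24.4/78 ≈ 0.3128.
Arc elasticity E = %ΔQ/%Δp ≈ -1.4027/0.3128 ≈ -4.484.
|E| > 1: demand is elastic over this range.

-4.484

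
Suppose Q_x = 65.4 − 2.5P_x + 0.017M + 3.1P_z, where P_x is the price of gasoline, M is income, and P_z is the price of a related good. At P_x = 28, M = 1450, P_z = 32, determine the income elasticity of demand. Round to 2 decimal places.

Substituting, Q_x = 65.4 − 2.5(28) + 0.017(1450) + 3.1(32) = 65.4 − 70 + 24.65 + 99.2 = 119.25.
∂Q_x/∂M = +0.017, so E_I = 0.017·(1450/119.25) ≈ 0.21.
E_I ∈ (0,1): normal good (necessity).

0.21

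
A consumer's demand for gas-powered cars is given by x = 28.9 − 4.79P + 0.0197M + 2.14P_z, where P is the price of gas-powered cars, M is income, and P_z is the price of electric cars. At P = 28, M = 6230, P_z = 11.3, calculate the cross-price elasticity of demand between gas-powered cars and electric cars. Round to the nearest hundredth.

0.58

First evaluate x: 28.9 − 4.79(28) + 0.0197(6230) + 2.14(11.3) = 28.9 − 134.12 + 122.731 + 24.182 = 41.693.
∂x/∂P_z = +2.14, so E_xy = 2.14·(11.3/41.693) ≈ 0.58.
E_xy > 0: the goods are substitutes.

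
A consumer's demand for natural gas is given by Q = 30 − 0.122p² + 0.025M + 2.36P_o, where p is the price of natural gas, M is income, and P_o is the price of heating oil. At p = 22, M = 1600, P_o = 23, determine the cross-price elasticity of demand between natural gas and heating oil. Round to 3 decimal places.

0.832

First evaluate Q: 30 − 0.122(22)² + 0.025(1600) + 2.36(23) = 30 − 59.048 + 40 + 54.28 = 65.232.
∂Q/∂P_o = +2.36, so E_xy = 2.36·(23/65.232) ≈ 0.832.
E_xy > 0: the goods are substitutes.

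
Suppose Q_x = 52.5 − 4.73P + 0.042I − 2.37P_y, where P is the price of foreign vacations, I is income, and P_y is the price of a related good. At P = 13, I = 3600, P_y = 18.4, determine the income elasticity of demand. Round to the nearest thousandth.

1.533

First evaluate Q_x: 52.5 − 4.73(13) + 0.042(3600) − 2.37(18.4) = 52.5 − 61.49 + 151.2 − 43.608 = 98.602.
∂Q_x/∂I = +0.042, so E_I = 0.042·(3600/98.602) ≈ 1.533.
E_I > 1: normal good (luxury).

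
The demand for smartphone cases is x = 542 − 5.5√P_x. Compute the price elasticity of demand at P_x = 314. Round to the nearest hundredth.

At P_x = 314, x = 444.5398.
dx/dP_x = −5.5/(2√P_x) = −5.5/(2·17.72).
Point elasticity E = (dx/dP_x)·(P_x/x) = -0.1552 × 314/444.5398 ≈ -0.11.
|E| < 1, so demand is inelastic at this price.

-0.11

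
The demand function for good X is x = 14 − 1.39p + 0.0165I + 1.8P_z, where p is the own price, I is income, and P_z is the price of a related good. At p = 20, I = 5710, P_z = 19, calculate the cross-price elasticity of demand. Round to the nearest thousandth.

Evaluating quantity at (p, I, P_z) gives x = 14 − 1.39(20) + 0.0165(5710) + 1.8(19) = 14 − 27.8 + 94.215 + 34.2 = 114.615.
∂x/∂P_z = +1.8, so E_xy = 1.8·(19/114.615) ≈ 0.298.
E_xy > 0: the goods are substitutes.

0.298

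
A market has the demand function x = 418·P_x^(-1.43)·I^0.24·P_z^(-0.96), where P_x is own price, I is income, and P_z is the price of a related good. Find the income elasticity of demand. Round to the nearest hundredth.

0.24

For a Cobb–Douglas (constant-elasticity) form x = A·I^α·…, the elasticity with respect to I equals the exponent α at every point.
Here the exponent on I is 0.24, so the income elasticity of demand is 0.24.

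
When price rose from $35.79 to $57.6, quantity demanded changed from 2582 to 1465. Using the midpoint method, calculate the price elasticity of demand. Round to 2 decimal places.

-1.18

%ΔQ = (1465 − 2582)/[(2582 + 1465)/2] = -1117/2023.5 ≈ -0.5520.
%Δp = (57.6 − 35.79)/[(35.79 + 57.6)/2] = 21.81/46.695 ≈ 0.4671.
Arc elasticity E = %ΔQ/%Δp ≈ -0.5520/0.4671 ≈ -1.18.
|E| > 1: demand is elastic over this range.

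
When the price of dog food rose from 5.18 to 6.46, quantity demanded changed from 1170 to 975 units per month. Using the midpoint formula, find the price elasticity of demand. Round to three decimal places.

%ΔQ = (975 − 1170)/[(1170 + 975)/2] = -195/1072.5 ≈ -0.1818.
%ΔP = (6.46 − 5.18)/[(5.18 + 6.46)/2] = 1.28/5.82 ≈ 0.2199.
Arc elasticity E = %ΔQ/%ΔP ≈ -0.1818/0.2199 ≈ -0.827.
|E| < 1: demand is inelastic over this range.

-0.827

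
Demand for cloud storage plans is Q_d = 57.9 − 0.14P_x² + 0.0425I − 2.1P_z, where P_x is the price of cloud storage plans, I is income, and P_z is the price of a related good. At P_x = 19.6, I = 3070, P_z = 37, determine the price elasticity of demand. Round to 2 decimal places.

-1.89

Q_d = 57.9 − 0.14(19.6)² + 0.0425(3070) − 2.1(37) = 57.9 − 53.7824 + 130.475 − 77.7 = 56.8926.
∂Q_d/∂P_x = −2·0.14·P_x = -5.488, so E_p = -5.488·(19.6/56.8926) ≈ -1.89.
|E_p| > 1: demand is elastic.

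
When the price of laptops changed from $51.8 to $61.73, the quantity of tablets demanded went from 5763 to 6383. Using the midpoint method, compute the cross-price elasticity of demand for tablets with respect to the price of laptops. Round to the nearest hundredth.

%ΔQ_x = (6383 − 5763)/[(5763+6383)/2] = 620/6073 ≈ 0.1021.
%ΔP_y = (61.73 − 51.8)/[(51.8+61.73)/2] ≈ 0.1749.
E_xy = 0.1021/0.1749 ≈ 0.58.
E_xy > 0, so tablets and laptops are substitutes.

0.58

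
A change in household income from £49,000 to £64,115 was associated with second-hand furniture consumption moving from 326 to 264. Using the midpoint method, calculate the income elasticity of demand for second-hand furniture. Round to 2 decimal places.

%ΔQ = (264 − 326)/[(326+264)/2] = -62/295 ≈ -0.2102.
%ΔM = (64,115 − 49,000)/[(49,000+64,115)/2] = 15115/56557.5 ≈ 0.2673.
E_I = %ΔQ/%ΔM ≈ -0.79.
E_I < 0: inferior good.

-0.79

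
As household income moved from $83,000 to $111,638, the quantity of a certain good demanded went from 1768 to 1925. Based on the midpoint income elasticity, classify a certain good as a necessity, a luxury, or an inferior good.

%ΔQ = (1925 − 1768)/[(1768+1925)/2] = 157/1846.5 ≈ 0.0850.
%ΔY = (111,638 − 83,000)/[(83,000+111,638)/2] = 28638/97319 ≈ 0.2943.
E_I = %ΔQ/%ΔY ≈ 0.289.
E_I ∈ (0,1): normal good (necessity).

necessity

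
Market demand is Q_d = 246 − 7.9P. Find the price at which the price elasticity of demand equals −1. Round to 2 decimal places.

For linear demand Q_d = a − bP, E = −bP/(a − bP). |E| = 1 ⇒ bP = a − bP ⇒ P = a/(2b).
P = 246/(2·7.9) ≈ 15.57.

15.57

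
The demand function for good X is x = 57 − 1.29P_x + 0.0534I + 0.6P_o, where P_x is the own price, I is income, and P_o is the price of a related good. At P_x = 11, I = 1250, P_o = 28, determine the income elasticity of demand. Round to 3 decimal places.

x = 57 − 1.29(11) + 0.0534(1250) + 0.6(28) = 57 − 14.19 + 66.75 + 16.8 = 126.36.
∂x/∂I = +0.0534, so E_I = 0.0534·(1250/126.36) ≈ 0.528.
E_I ∈ (0,1): normal good (necessity).

0.528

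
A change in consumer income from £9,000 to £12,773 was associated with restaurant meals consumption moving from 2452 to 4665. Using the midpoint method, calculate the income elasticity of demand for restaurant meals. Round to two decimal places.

1.79

%ΔQ = (4665 − 2452)/[(2452+4665)/2] = 2213/3558.5 ≈ 0.6219.
%ΔI = (12,773 − 9,000)/[(9,000+12,773)/2] = 3773/10886.5 ≈ 0.3466.
E_I = %ΔQ/%ΔI ≈ 1.79.
E_I > 1: normal good (luxury).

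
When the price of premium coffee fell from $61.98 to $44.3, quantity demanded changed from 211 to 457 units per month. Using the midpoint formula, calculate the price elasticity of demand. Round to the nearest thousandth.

-2.214

%ΔQ = (457 − 211)/[(211 + 457)/2] = 246/334 ≈ 0.7365.
%Δp = (44.3 − 61.98)/[(61.98 + 44.3)/2] = -17.68/53.14 ≈ -0.3327.
Arc elasticity E = %ΔQ/%Δp ≈ 0.7365/-0.3327 ≈ -2.214.
|E| > 1: demand is elastic over this range.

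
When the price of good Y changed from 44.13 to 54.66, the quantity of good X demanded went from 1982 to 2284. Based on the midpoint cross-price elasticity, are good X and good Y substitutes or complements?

%ΔQ_x = (2284 − 1982)/[(1982+2284)/2] = 302/2133 ≈ 0.1416.
%ΔP_y = (54.66 − 44.13)/[(44.13+54.66)/2] ≈ 0.2132.
E_xy = 0.1416/0.2132 ≈ 0.664.
E_xy > 0, so the goods are substitutes.

substitutes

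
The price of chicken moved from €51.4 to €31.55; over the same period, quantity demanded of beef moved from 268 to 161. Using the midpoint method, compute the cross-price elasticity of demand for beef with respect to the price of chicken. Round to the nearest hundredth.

1.04

%ΔQ_x = (161 − 268)/[(268+161)/2] = -107/214.5 ≈ -0.4988.
%ΔP_y = (31.55 − 51.4)/[(51.4+31.55)/2] ≈ -0.4786.
E_xy = -0.4988/-0.4786 ≈ 1.04.
E_xy > 0, so beef and chicken are substitutes.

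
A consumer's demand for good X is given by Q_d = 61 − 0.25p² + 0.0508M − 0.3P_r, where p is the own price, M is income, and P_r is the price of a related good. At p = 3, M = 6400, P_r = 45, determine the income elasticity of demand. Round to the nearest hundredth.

0.88

Substituting, Q_d = 61 − 0.25(3)² + 0.0508(6400) − 0.3(45) = 61 − 2.25 + 325.12 − 13.5 = 370.37.
∂Q_d/∂M = +0.0508, so E_I = 0.0508·(6400/370.37) ≈ 0.88.
E_I ∈ (0,1): normal good (necessity).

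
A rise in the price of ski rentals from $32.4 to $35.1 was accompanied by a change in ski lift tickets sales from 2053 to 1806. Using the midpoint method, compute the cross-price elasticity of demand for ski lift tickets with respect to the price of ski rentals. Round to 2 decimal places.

%ΔQ_x = (1806 − 2053)/[(2053+1806)/2] = -247/1929.5 ≈ -0.1280.
%ΔP_y = (35.1 − 32.4)/[(32.4+35.1)/2] ≈ 0.0800.
E_xy = -0.1280/0.0800 ≈ -1.60.
E_xy < 0, so ski lift tickets and ski rentals are complements.

-1.60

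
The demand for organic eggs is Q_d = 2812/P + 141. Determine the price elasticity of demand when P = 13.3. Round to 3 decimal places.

-0.600

At P = 13.3, Q_d = 352.4286.
dQ_d/dP = −2812/P² = −15.8969.
Point elasticity E = (dQ_d/dP)·(P/Q_d) = -15.8969 × 13.3/352.4286 ≈ -0.600.
|E| < 1, so demand is inelastic at this price.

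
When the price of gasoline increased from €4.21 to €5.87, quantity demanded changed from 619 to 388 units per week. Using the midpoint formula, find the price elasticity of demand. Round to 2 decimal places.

-1.39

%ΔQ = (388 − 619)/[(619 + 388)/2] = -231/503.5 ≈ -0.4588.
%ΔP = (5.87 − 4.21)/[(4.21 + 5.87)/2] = 1.66/5.04 ≈ 0.3294.
Arc elasticity E = %ΔQ/%ΔP ≈ -0.4588/0.3294 ≈ -1.39.
|E| > 1: demand is elastic over this range.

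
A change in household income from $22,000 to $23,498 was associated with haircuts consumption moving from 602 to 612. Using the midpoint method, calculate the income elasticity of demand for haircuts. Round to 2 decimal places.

%ΔQ = (612 − 602)/[(602+612)/2] = 10/607 ≈ 0.0165.
%ΔI = (23,498 − 22,000)/[(22,000+23,498)/2] = 1498/22749 ≈ 0.0658.
E_I = %ΔQ/%ΔI ≈ 0.25.
E_I ∈ (0,1): normal good (necessity).

0.25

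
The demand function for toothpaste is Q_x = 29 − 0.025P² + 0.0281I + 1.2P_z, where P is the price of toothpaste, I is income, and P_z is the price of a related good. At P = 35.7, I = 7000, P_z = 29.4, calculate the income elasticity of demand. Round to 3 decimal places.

First evaluate Q_x: 29 − 0.025(35.7)² + 0.0281(7000) + 1.2(29.4) = 29 − 31.8623 + 196.7 + 35.28 = 229.1178.
∂Q_x/∂I = +0.0281, so E_I = 0.0281·(7000/229.1178) ≈ 0.859.
E_I ∈ (0,1): normal good (necessity).

0.859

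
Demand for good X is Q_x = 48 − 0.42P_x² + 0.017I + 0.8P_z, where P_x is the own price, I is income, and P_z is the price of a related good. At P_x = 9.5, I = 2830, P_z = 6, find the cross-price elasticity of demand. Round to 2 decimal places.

Q_x = 48 − 0.42(9.5)² + 0.017(2830) + 0.8(6) = 48 − 37.905 + 48.11 + 4.8 = 63.005.
∂Q_x/∂P_z = +0.8, so E_xy = 0.8·(6/63.005) ≈ 0.08.
E_xy > 0: the goods are substitutes.

0.08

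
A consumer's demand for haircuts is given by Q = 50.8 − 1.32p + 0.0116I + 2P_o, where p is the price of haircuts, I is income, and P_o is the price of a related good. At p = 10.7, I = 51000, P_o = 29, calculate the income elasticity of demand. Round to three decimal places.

Substituting, Q = 50.8 − 1.32(10.7) + 0.0116(51000) + 2(29) = 50.8 − 14.124 + 591.6 + 58 = 686.276.
∂Q/∂I = +0.0116, so E_I = 0.0116·(51000/686.276) ≈ 0.862.
E_I ∈ (0,1): normal good (necessity).

0.862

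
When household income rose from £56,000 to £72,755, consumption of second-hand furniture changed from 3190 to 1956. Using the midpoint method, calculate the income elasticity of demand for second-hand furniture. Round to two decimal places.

%ΔQ = (1956 − 3190)/[(3190+1956)/2] = -1234/2573 ≈ -0.4796.
%ΔI = (72,755 − 56,000)/[(56,000+72,755)/2] = 16755/64377.5 ≈ 0.2603.
E_I = %ΔQ/%ΔI ≈ -1.84.
E_I < 0: inferior good.

-1.84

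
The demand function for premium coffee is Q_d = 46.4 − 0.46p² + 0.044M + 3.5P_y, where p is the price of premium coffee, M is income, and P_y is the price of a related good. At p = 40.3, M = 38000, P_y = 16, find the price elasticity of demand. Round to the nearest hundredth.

-1.45

Q_d = 46.4 − 0.46(40.3)² + 0.044(38000) + 3.5(16) = 46.4 − 747.0814 + 1672 + 56 = 1027.3186.
∂Q_d/∂p = −2·0.46·p = -37.076, so E_p = -37.076·(40.3/1027.3186) ≈ -1.45.
|E_p| > 1: demand is elastic.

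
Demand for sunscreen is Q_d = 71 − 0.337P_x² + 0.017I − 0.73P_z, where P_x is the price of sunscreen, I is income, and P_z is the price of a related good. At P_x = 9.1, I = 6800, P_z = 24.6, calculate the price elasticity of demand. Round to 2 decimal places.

-0.40

Q_d = 71 − 0.337(9.1)² + 0.017(6800) − 0.73(24.6) = 71 − 27.907 + 115.6 − 17.958 = 140.735.
∂Q_d/∂P_x = −2·0.337·P_x = -6.1334, so E_p = -6.1334·(9.1/140.735) ≈ -0.40.
|E_p| < 1: demand is inelastic.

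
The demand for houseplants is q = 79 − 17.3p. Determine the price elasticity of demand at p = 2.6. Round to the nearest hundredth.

At p = 2.6, q = 34.02.
dq/dp = −17.3.
Point elasticity E = (dq/dp)·(p/q) = -17.3 × 2.6/34.02 ≈ -1.32.
|E| > 1, so demand is elastic at this price.

-1.32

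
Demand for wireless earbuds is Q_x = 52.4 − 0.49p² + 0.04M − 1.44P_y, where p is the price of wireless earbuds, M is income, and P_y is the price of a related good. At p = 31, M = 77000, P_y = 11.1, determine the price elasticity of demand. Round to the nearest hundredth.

-0.36

First evaluate Q_x: 52.4 − 0.49(31)² + 0.04(77000) − 1.44(11.1) = 52.4 − 470.89 + 3080 − 15.984 = 2645.526.
∂Q_x/∂p = −2·0.49·p = -30.38, so E_p = -30.38·(31/2645.526) ≈ -0.36.
|E_p| < 1: demand is inelastic.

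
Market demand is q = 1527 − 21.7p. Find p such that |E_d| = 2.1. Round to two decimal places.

Set −bp/(a − bp) = −2.1 ⇒ bp = 2.1(a − bp) ⇒ bp(1+2.1) = 2.1·a.
p = 2.1·1527/(21.7·3.1) ≈ 47.67.

47.67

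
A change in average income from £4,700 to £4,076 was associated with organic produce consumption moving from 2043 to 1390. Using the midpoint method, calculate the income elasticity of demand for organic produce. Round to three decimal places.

%ΔQ = (1390 − 2043)/[(2043+1390)/2] = -653/1716.5 ≈ -0.3804.
%ΔM = (4,076 − 4,700)/[(4,700+4,076)/2] = -624/4388 ≈ -0.1422.
E_I = %ΔQ/%ΔM ≈ 2.675.
E_I > 1: normal good (luxury).

2.675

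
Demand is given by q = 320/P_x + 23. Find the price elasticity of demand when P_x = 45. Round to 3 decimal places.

-0.236

At P_x = 45, q = 30.1111.
dq/dP_x = −320/P_x² = −0.158.
Point elasticity E = (dq/dP_x)·(P_x/q) = -0.158 × 45/30.1111 ≈ -0.236.
|E| < 1, so demand is inelastic at this price.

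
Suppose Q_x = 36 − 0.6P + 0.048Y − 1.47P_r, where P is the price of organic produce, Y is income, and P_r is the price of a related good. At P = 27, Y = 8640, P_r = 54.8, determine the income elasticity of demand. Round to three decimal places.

First evaluate Q_x: 36 − 0.6(27) + 0.048(8640) − 1.47(54.8) = 36 − 16.2 + 414.72 − 80.556 = 353.964.
∂Q_x/∂Y = +0.048, so E_I = 0.048·(8640/353.964) ≈ 1.172.
E_I > 1: normal good (luxury).

1.172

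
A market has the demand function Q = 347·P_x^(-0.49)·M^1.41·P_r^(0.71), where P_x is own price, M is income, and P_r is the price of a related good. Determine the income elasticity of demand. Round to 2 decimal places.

1.41

For a Cobb–Douglas (constant-elasticity) form Q = A·M^α·…, the elasticity with respect to M equals the exponent α at every point.
Here the exponent on M is 1.41, so the income elasticity of demand is 1.41.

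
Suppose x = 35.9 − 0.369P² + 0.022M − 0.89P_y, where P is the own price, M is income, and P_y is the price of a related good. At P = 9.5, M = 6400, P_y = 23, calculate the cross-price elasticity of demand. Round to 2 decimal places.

Substituting, x = 35.9 − 0.369(9.5)² + 0.022(6400) − 0.89(23) = 35.9 − 33.3023 + 140.8 − 20.47 = 122.9278.
∂x/∂P_y = −0.89, so E_xy = -0.89·(23/122.9278) ≈ -0.17.
E_xy < 0: the goods are complements.

-0.17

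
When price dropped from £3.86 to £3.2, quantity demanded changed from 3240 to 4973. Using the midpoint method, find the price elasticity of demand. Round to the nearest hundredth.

-2.26

%ΔQ = (4973 − 3240)/[(3240 + 4973)/2] = 1733/4106.5 ≈ 0.4220.
%ΔP = (3.2 − 3.86)/[(3.86 + 3.2)/2] = -0.66/3.53 ≈ -0.1870.
Arc elasticity E = %ΔQ/%ΔP ≈ 0.4220/-0.1870 ≈ -2.26.
|E| > 1: demand is elastic over this range.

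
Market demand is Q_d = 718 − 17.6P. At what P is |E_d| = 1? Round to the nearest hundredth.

For linear demand Q_d = a − bP, E = −bP/(a − bP). |E| = 1 ⇒ bP = a − bP ⇒ P = a/(2b).
P = 718/(2·17.6) ≈ 20.40.

20.40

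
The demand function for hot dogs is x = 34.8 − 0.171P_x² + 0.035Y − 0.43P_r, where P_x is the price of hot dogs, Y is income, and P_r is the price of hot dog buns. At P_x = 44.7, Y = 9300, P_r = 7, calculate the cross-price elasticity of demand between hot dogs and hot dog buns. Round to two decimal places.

At the given point, x = 34.8 − 0.171(44.7)² + 0.035(9300) − 0.43(7) = 34.8 − 341.6734 + 325.5 − 3.01 = 15.6166.
∂x/∂P_r = −0.43, so E_xy = -0.43·(7/15.6166) ≈ -0.19.
E_xy < 0: the goods are complements.

-0.19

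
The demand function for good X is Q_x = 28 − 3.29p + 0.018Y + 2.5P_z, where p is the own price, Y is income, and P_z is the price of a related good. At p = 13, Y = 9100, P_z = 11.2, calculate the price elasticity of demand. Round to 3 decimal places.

-0.242

Q_x = 28 − 3.29(13) + 0.018(9100) + 2.5(11.2) = 28 − 42.77 + 163.8 + 28 = 177.03.
∂Q_x/∂p = −3.29, so E_p = (−3.29)·(13/177.03) ≈ -0.242.
|E_p| < 1: demand is inelastic.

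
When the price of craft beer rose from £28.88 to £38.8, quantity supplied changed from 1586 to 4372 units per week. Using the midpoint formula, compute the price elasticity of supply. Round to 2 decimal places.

3.19

%ΔQ = (4372 − 1586)/[(1586 + 4372)/2] = 2786/2979 ≈ 0.9352.
%ΔP = (38.8 − 28.88)/[(28.88 + 38.8)/2] = 9.92/33.84 ≈ 0.2931.
Arc elasticity E = %ΔQ/%ΔP ≈ 0.9352/0.2931 ≈ 3.19.
|E| > 1: supply is elastic over this range.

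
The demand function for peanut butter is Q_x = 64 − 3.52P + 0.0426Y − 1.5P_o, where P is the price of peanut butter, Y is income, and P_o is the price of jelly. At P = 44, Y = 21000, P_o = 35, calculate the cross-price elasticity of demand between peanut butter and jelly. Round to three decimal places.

-0.070

Substituting, Q_x = 64 − 3.52(44) + 0.0426(21000) − 1.5(35) = 64 − 154.88 + 894.6 − 52.5 = 751.22.
∂Q_x/∂P_o = −1.5, so E_xy = -1.5·(35/751.22) ≈ -0.070.
E_xy < 0: the goods are complements.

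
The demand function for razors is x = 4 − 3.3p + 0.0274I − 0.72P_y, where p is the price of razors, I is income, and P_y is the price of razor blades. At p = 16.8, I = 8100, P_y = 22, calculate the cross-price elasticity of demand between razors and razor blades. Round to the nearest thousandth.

-0.102

First evaluate x: 4 − 3.3(16.8) + 0.0274(8100) − 0.72(22) = 4 − 55.44 + 221.94 − 15.84 = 154.66.
∂x/∂P_y = −0.72, so E_xy = -0.72·(22/154.66) ≈ -0.102.
E_xy < 0: the goods are complements.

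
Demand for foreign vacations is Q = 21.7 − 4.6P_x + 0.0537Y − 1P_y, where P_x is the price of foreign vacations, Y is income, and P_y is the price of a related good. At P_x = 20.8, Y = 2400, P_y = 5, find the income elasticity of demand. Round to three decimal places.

2.583

First evaluate Q: 21.7 − 4.6(20.8) + 0.0537(2400) − 1(5) = 21.7 − 95.68 + 128.88 − 5 = 49.9.
∂Q/∂Y = +0.0537, so E_I = 0.0537·(2400/49.9) ≈ 2.583.
E_I > 1: normal good (luxury).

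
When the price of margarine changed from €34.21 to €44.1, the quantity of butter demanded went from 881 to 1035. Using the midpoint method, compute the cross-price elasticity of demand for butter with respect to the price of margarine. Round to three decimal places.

0.636

%ΔQ_x = (1035 − 881)/[(881+1035)/2] = 154/958 ≈ 0.1608.
%ΔP_y = (44.1 − 34.21)/[(34.21+44.1)/2] ≈ 0.2526.
E_xy = 0.1608/0.2526 ≈ 0.636.
E_xy > 0, so butter and margarine are substitutes.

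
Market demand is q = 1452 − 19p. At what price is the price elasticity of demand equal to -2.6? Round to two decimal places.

Set −bp/(a − bp) = −2.6 ⇒ bp = 2.6(a − bp) ⇒ bp(1+2.6) = 2.6·a.
p = 2.6·1452/(19·3.6) ≈ 55.19.

55.19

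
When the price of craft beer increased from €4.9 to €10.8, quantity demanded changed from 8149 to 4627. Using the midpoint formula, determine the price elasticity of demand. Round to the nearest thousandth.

%Δq = (4627 − 8149)/[(8149 + 4627)/2] = -3522/6388 ≈ -0.5513.
%Δp = (10.8 − 4.9)/[(4.9 + 10.8)/2] = 5.9/7.85 ≈ 0.7516.
Arc elasticity E = %Δq/%Δp ≈ -0.5513/0.7516 ≈ -0.734.
|E| < 1: demand is inelastic over this range.

-0.734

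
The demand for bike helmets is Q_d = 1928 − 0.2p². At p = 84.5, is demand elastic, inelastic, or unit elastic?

elastic

At p = 84.5, Q_d = 499.95.
dQ_d/dp = −2·0.2·p = −33.8.
Point elasticity E = (dQ_d/dp)·(p/Q_d) = -33.8 × 84.5/499.95 ≈ -5.713.
|E| ≈ 5.713 > 1, so demand is elastic.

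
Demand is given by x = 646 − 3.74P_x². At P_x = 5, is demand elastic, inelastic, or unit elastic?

inelastic

At P_x = 5, x = 552.5.
dx/dP_x = −2·3.74·P_x = −37.4.
Point elasticity E = (dx/dP_x)·(P_x/x) = -37.4 × 5/552.5 ≈ -0.338.
|E| ≈ 0.338 < 1, so demand is inelastic.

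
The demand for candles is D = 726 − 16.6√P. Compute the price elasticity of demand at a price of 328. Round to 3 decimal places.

-0.353

At P = 328, D = 425.3612.
dD/dP = −16.6/(2√P) = −16.6/(2·18.1108).
Point elasticity E = (dD/dP)·(P/D) = -0.4583 × 328/425.3612 ≈ -0.353.
|E| < 1, so demand is inelastic at this price.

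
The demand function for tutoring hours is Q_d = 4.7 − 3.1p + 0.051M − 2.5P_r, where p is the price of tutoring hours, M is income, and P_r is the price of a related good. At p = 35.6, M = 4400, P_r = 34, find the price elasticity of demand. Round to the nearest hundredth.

Substituting, Q_d = 4.7 − 3.1(35.6) + 0.051(4400) − 2.5(34) = 4.7 − 110.36 + 224.4 − 85 = 33.74.
∂Q_d/∂p = −3.1, so E_p = (−3.1)·(35.6/33.74) ≈ -3.27.
|E_p| > 1: demand is elastic.

-3.27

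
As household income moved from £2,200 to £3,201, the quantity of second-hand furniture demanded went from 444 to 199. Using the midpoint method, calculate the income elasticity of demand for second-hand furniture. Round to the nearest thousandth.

-2.056

%ΔQ = (199 − 444)/[(444+199)/2] = -245/321.5 ≈ -0.7621.
%ΔI = (3,201 − 2,200)/[(2,200+3,201)/2] = 1001/2700.5 ≈ 0.3707.
E_I = %ΔQ/%ΔI ≈ -2.056.
E_I < 0: inferior good.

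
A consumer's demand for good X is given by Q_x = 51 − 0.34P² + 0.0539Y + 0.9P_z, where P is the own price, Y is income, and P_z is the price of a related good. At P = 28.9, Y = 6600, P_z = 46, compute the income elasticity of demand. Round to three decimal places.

2.167

First evaluate Q_x: 51 − 0.34(28.9)² + 0.0539(6600) + 0.9(46) = 51 − 283.9714 + 355.74 + 41.4 = 164.1686.
∂Q_x/∂Y = +0.0539, so E_I = 0.0539·(6600/164.1686) ≈ 2.167.
E_I > 1: normal good (luxury).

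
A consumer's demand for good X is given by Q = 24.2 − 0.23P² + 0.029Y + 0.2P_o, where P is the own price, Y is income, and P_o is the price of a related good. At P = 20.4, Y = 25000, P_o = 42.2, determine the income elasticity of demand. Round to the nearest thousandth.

1.095

Substituting, Q = 24.2 − 0.23(20.4)² + 0.029(25000) + 0.2(42.2) = 24.2 − 95.7168 + 725 + 8.44 = 661.9232.
∂Q/∂Y = +0.029, so E_I = 0.029·(25000/661.9232) ≈ 1.095.
E_I > 1: normal good (luxury).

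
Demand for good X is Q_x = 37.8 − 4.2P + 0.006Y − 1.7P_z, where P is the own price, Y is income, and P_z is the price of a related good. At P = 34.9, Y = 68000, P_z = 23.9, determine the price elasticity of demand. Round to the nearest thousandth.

-0.567

Substituting, Q_x = 37.8 − 4.2(34.9) + 0.006(68000) − 1.7(23.9) = 37.8 − 146.58 + 408 − 40.63 = 258.59.
∂Q_x/∂P = −4.2, so E_p = (−4.2)·(34.9/258.59) ≈ -0.567.
|E_p| < 1: demand is inelastic.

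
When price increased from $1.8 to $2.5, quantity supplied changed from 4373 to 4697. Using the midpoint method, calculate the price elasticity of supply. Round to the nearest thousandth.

%Δq = (4697 − 4373)/[(4373 + 4697)/2] = 324/4535 ≈ 0.0714.
%Δp = (2.5 − 1.8)/[(1.8 + 2.5)/2] = 0.7/2.15 ≈ 0.3256.
Arc elasticity E = %Δq/%Δp ≈ 0.0714/0.3256 ≈ 0.219.
|E| < 1: supply is inelastic over this range.

0.219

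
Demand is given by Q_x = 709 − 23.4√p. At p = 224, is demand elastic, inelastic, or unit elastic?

At p = 224, Q_x = 358.7809.
dQ_x/dp = −23.4/(2√p) = −23.4/(2·14.9666).
Point elasticity E = (dQ_x/dp)·(p/Q_x) = -0.7817 × 224/358.7809 ≈ -0.488.
|E| ≈ 0.488 < 1, so demand is inelastic.

inelastic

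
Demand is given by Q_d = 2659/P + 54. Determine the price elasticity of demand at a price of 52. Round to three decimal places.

-0.486

At P = 52, Q_d = 105.1346.
dQ_d/dP = −2659/P² = −0.9834.
Point elasticity E = (dQ_d/dP)·(P/Q_d) = -0.9834 × 52/105.1346 ≈ -0.486.
|E| < 1, so demand is inelastic at this price.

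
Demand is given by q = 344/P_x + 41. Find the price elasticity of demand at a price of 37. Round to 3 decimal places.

-0.185

At P_x = 37, q = 50.2973.
dq/dP_x = −344/P_x² = −0.2513.
Point elasticity E = (dq/dP_x)·(P_x/q) = -0.2513 × 37/50.2973 ≈ -0.185.
|E| < 1, so demand is inelastic at this price.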